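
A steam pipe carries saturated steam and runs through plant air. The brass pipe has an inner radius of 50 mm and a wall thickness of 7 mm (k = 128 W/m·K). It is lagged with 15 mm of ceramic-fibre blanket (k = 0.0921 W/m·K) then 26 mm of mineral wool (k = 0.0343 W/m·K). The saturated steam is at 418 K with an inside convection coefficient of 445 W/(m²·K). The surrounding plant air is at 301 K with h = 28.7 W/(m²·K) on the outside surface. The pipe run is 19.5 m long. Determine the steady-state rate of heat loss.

Q ≈ 1200 W

Per-layer cylindrical resistances, series-summed:
R_inner film = 1/(h_i·2πr₁L) = 1/(445×2π×0.05×19.5) = 3.668×10^-4 K/W
R_brass pipe wall = ln(57/50)/(2π×128×19.5) = 8.355×10^-6 K/W
R_ceramic-fibre blanket = ln(72/57)/(2π×0.0921×19.5) = 0.0207 K/W
R_mineral wool = ln(98/72)/(2π×0.0343×19.5) = 0.07336 K/W
R_outer film = 1/(h_o·2πr_oL) = 1/(28.7×2π×0.098×19.5) = 0.002902 K/W
R_total = 0.09734 K/W
Q = ΔT/R_total = 117/0.09734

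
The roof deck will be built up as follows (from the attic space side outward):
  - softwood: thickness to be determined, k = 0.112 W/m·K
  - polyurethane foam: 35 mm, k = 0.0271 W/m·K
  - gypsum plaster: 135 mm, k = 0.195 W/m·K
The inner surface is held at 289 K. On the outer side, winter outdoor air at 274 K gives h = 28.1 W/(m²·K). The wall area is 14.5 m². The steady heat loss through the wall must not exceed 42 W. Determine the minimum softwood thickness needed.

Using the resistance-network approach (series):
R_polyurethane foam = L/(kA) = 0.035/(0.0271×14.5) = 0.08907 K/W
R_gypsum plaster = L/(kA) = 0.135/(0.195×14.5) = 0.04775 K/W
R_outer film = 1/(h_o·A) = 1/(28.1×14.5) = 0.002454 K/W
Sum of the known resistances R_other = 0.1393 K/W
Required total resistance R_tot = ΔT/Q_allow = 15/42 = 0.3571 K/W
R_softwood = R_tot − R_other = 0.2179 K/W
L = R·k·A = 0.2179×0.112×14.5

L ≈ 354 mm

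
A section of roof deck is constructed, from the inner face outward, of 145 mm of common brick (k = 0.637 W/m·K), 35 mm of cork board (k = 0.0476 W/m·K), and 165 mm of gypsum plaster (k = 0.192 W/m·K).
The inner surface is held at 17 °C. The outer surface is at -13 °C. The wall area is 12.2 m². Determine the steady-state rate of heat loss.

Q ≈ 201 W

Treating each layer as a thermal resistance in series:
R_common brick = L/(kA) = 0.145/(0.637×12.2) = 0.01866 K/W
R_cork board = L/(kA) = 0.035/(0.0476×12.2) = 0.06027 K/W
R_gypsum plaster = L/(kA) = 0.165/(0.192×12.2) = 0.07044 K/W
R_total = 0.1494 K/W
Q = ΔT / R_total = 30 / 0.1494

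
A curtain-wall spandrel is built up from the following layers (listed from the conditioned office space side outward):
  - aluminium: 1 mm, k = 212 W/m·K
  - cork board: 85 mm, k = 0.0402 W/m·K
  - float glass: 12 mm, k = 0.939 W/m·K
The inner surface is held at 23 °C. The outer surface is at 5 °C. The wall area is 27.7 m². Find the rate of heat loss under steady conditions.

Model the wall as resistances in series:
R_aluminium = L/(kA) = 0.001/(212×27.7) = 1.703×10^-7 K/W
R_cork board = L/(kA) = 0.085/(0.0402×27.7) = 0.07633 K/W
R_float glass = L/(kA) = 0.012/(0.939×27.7) = 4.614×10^-4 K/W
R_total = 0.07679 K/W
Q = ΔT / R_total = 18 / 0.07679

Q ≈ 234 W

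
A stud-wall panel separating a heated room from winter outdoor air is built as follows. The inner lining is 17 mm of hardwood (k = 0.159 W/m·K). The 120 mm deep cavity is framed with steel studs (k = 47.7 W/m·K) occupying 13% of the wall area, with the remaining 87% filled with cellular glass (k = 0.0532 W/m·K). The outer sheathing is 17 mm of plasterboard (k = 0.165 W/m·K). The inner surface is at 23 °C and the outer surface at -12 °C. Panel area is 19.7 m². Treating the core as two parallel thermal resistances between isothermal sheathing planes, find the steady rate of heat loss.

Q ≈ 3010 W

Sheathing layers in series; stud and cavity paths in parallel between them.
R_inner = 0.017/(0.159×19.7) = 0.005427 K/W
R_stud  = 0.12/(47.7×0.13×19.7) = 9.823×10^-4 K/W
R_cav   = 0.12/(0.0532×0.87×19.7) = 0.1316 K/W
1/R_core = 1/R_stud + 1/R_cav → R_core = 9.75×10^-4 K/W
R_outer = 0.017/(0.165×19.7) = 0.00523 K/W
R_total = 0.01163 K/W
Q = ΔT/R_total = 35/0.01163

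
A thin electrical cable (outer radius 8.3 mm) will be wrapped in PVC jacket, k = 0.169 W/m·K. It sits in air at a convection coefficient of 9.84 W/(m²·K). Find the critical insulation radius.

r_cr ≈ 17.2 mm

For a cylinder r_cr = k/h = 0.169/9.84
r_cr = 17.2 mm; since the bare radius (8.3 mm) is below r_cr, adding a thin layer of insulation will *increase* heat loss.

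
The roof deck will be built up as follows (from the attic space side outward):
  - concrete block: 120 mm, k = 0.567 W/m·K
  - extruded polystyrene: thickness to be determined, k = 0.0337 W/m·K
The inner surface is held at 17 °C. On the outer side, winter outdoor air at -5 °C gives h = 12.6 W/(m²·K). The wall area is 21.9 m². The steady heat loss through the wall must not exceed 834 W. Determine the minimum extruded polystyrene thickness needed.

Treating each layer as a thermal resistance in series:
R_concrete block = L/(kA) = 0.12/(0.567×21.9) = 0.009664 K/W
R_outer film = 1/(h_o·A) = 1/(12.6×21.9) = 0.003624 K/W
Sum of the known resistances R_other = 0.01329 K/W
Required total resistance R_tot = ΔT/Q_allow = 22/834 = 0.02638 K/W
R_extruded polystyrene = R_tot − R_other = 0.01309 K/W
L = R·k·A = 0.01309×0.0337×21.9

L ≈ 9.66 mm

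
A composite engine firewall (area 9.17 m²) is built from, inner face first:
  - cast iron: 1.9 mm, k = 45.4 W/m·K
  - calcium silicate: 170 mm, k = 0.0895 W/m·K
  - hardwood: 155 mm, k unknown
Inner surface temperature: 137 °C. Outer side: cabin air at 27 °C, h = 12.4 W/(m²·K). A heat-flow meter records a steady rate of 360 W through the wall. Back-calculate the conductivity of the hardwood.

k ≈ 0.189 W/(m·K)

Series thermal resistances:
R_cast iron = L/(kA) = 0.0019/(45.4×9.17) = 4.564×10^-6 K/W
R_calcium silicate = L/(kA) = 0.17/(0.0895×9.17) = 0.2071 K/W
R_outer film = 1/(h_o·A) = 1/(12.4×9.17) = 0.008794 K/W
Sum of known resistances R_other = 0.2159 K/W
Total R = ΔT/Q = 110/360 = 0.3056 K/W
R_hardwood = R_total − R_other = 0.08962 K/W
k = L/(R·A) = 0.155/(0.08962×9.17)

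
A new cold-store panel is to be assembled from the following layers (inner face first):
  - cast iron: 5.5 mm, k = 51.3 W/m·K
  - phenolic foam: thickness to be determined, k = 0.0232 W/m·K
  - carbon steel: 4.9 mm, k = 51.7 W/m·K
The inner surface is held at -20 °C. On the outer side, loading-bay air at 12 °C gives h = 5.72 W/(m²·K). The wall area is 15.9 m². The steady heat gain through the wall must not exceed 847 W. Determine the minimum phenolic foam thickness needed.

Treating each layer as a thermal resistance in series:
R_cast iron = L/(kA) = 0.0055/(51.3×15.9) = 6.743×10^-6 K/W
R_carbon steel = L/(kA) = 0.0049/(51.7×15.9) = 5.961×10^-6 K/W
R_outer film = 1/(h_o·A) = 1/(5.72×15.9) = 0.011 K/W
Sum of the known resistances R_other = 0.01101 K/W
Required total resistance R_tot = ΔT/Q_allow = 32/847 = 0.03778 K/W
R_phenolic foam = R_tot − R_other = 0.02677 K/W
L = R·k·A = 0.02677×0.0232×15.9

L ≈ 9.88 mm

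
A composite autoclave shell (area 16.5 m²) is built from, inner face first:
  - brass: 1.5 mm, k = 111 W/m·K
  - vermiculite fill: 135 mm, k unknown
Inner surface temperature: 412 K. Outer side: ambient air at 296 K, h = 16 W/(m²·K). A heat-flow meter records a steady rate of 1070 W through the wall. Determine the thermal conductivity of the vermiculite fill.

Model the wall as resistances in series:
R_brass = L/(kA) = 0.0015/(111×16.5) = 8.19×10^-7 K/W
R_outer film = 1/(h_o·A) = 1/(16×16.5) = 0.003788 K/W
Sum of known resistances R_other = 0.003789 K/W
Total R = ΔT/Q = 116/1070 = 0.1084 K/W
R_vermiculite fill = R_total − R_other = 0.1046 K/W
k = L/(R·A) = 0.135/(0.1046×16.5)

k ≈ 0.0782 W/(m·K)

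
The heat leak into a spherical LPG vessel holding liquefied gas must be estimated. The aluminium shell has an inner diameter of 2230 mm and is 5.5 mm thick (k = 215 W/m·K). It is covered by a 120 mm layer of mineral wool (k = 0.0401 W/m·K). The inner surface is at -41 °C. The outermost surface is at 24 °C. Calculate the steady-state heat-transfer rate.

For a spherical shell R = (1/r₁ − 1/r₂)/(4πk); film R = 1/(h·4πr²). In series:
R_aluminium shell = (1/1.115 − 1/1.1205)/(4π×215) = 1.629×10^-6 K/W
R_mineral wool = (1/1.1205 − 1/1.2405)/(4π×0.0401) = 0.1713 K/W
R_total = 0.1713 K/W
Q = ΔT/R_total = 65/0.1713

Q ≈ 379 W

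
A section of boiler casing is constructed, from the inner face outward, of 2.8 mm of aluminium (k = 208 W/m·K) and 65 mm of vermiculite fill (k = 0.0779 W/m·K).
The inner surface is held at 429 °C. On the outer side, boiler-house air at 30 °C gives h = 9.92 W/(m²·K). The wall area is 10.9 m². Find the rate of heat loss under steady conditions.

Q ≈ 4650 W

Thermal resistances in series:
R_aluminium = L/(kA) = 0.0028/(208×10.9) = 1.235×10^-6 K/W
R_vermiculite fill = L/(kA) = 0.065/(0.0779×10.9) = 0.07655 K/W
R_outer film = 1/(h_o·A) = 1/(9.92×10.9) = 0.009248 K/W
R_total = 0.0858 K/W
Q = ΔT / R_total = 399 / 0.0858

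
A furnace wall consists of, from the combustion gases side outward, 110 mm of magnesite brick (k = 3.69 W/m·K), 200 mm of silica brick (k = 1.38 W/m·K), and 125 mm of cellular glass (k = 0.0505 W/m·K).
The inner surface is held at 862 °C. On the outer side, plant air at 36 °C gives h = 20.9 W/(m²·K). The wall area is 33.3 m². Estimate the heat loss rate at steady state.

Using the resistance-network approach (series):
R_magnesite brick = L/(kA) = 0.11/(3.69×33.3) = 8.952×10^-4 K/W
R_silica brick = L/(kA) = 0.2/(1.38×33.3) = 0.004352 K/W
R_cellular glass = L/(kA) = 0.125/(0.0505×33.3) = 0.07433 K/W
R_outer film = 1/(h_o·A) = 1/(20.9×33.3) = 0.001437 K/W
R_total = 0.08102 K/W
Q = ΔT / R_total = 826 / 0.08102

Q ≈ 10200 W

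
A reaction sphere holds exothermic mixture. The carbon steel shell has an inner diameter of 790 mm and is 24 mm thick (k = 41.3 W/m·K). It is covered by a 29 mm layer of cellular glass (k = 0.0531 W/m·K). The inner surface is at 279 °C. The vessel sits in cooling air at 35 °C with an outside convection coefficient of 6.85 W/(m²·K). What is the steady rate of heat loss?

Radial (spherical) resistances in series:
R_carbon steel shell = (1/0.395 − 1/0.419)/(4π×41.3) = 2.794×10^-4 K/W
R_cellular glass = (1/0.419 − 1/0.448)/(4π×0.0531) = 0.2315 K/W
R_outer film = 1/(h·4πr_o²) = 1/(6.85×4π×0.448²) = 0.05788 K/W
R_total = 0.2897 K/W
Q = ΔT/R_total = 244/0.2897

Q ≈ 842 W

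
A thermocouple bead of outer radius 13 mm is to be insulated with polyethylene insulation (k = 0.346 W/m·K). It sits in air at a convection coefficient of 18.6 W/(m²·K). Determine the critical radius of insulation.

r_cr ≈ 37.2 mm

For a sphere r_cr = 2k/h = 2×0.346/18.6
r_cr = 37.2 mm; since the bare radius (13 mm) is below r_cr, adding a thin layer of insulation will *increase* heat loss.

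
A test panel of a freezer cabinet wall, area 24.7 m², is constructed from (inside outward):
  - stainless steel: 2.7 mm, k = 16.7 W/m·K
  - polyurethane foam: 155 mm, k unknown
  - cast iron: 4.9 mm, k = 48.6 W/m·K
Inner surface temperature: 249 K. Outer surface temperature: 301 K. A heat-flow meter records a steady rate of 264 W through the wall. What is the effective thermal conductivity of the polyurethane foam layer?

Thermal resistances in series:
R_stainless steel = L/(kA) = 0.0027/(16.7×24.7) = 6.546×10^-6 K/W
R_cast iron = L/(kA) = 0.0049/(48.6×24.7) = 4.082×10^-6 K/W
Sum of known resistances R_other = 1.063×10^-5 K/W
Total R = ΔT/Q = 52/264 = 0.197 K/W
R_polyurethane foam = R_total − R_other = 0.197 K/W
k = L/(R·A) = 0.155/(0.197×24.7)

k ≈ 0.0319 W/(m·K)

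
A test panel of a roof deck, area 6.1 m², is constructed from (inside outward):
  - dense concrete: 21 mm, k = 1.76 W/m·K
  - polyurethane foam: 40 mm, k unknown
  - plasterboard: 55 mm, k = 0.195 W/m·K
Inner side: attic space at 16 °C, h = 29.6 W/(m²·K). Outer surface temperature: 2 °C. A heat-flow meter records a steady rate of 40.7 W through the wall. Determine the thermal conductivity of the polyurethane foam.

Treating each layer as a thermal resistance in series:
R_inner film = 1/(h_i·A) = 1/(29.6×6.1) = 0.005538 K/W
R_dense concrete = L/(kA) = 0.021/(1.76×6.1) = 0.001956 K/W
R_plasterboard = L/(kA) = 0.055/(0.195×6.1) = 0.04624 K/W
Sum of known resistances R_other = 0.05373 K/W
Total R = ΔT/Q = 14/40.7 = 0.344 K/W
R_polyurethane foam = R_total − R_other = 0.2902 K/W
k = L/(R·A) = 0.04/(0.2902×6.1)

k ≈ 0.0226 W/(m·K)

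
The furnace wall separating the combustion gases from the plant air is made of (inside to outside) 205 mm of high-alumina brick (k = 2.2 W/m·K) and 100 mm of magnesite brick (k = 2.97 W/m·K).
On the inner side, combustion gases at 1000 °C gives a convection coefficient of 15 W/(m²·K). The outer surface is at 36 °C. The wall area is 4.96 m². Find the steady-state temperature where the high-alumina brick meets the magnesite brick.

T ≈ 204 °C

Series thermal resistances:
R_inner film = 1/(h_i·A) = 1/(15×4.96) = 0.01344 K/W
R_high-alumina brick = L/(kA) = 0.205/(2.2×4.96) = 0.01879 K/W
R_magnesite brick = L/(kA) = 0.1/(2.97×4.96) = 0.006788 K/W
R_total = 0.03902 K/W;  Q = ΔT/R_total = 964/0.03902 = 24710 W
T_interface = T_inner − Q·ΣR(inner→interface) = 1000 − 24700×0.03223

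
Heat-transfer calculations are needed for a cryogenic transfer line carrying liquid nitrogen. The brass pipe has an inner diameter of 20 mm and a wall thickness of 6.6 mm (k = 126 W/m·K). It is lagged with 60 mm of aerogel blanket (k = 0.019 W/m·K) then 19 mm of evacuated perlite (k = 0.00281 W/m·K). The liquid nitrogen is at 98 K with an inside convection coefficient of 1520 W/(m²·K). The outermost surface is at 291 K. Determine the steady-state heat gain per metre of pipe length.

q′ ≈ 7.61 W/m

Per-layer cylindrical resistances, series-summed:
R_inner film = 1/(h_i·2πr₁L) = 1/(1520×2π×0.01×1) = 0.01047 K/W
R_brass pipe wall = ln(16.6/10)/(2π×126×1) = 6.402×10^-4 K/W
R_aerogel blanket = ln(76.6/16.6)/(2π×0.019×1) = 12.81 K/W
R_evacuated perlite = ln(95.6/76.6)/(2π×0.00281×1) = 12.55 K/W
R_total = 25.37 K/W
Q = ΔT/R_total = 193/25.37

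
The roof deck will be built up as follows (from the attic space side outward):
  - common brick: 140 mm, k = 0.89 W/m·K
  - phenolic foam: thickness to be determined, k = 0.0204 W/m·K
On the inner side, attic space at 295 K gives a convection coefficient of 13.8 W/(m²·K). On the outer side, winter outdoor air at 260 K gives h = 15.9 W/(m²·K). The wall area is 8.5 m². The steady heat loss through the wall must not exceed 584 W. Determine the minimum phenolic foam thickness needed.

L ≈ 4.42 mm

Using the resistance-network approach (series):
R_inner film = 1/(h_i·A) = 1/(13.8×8.5) = 0.008525 K/W
R_common brick = L/(kA) = 0.14/(0.89×8.5) = 0.01851 K/W
R_outer film = 1/(h_o·A) = 1/(15.9×8.5) = 0.007399 K/W
Sum of the known resistances R_other = 0.03443 K/W
Required total resistance R_tot = ΔT/Q_allow = 35/584 = 0.05993 K/W
R_phenolic foam = R_tot − R_other = 0.0255 K/W
L = R·k·A = 0.0255×0.0204×8.5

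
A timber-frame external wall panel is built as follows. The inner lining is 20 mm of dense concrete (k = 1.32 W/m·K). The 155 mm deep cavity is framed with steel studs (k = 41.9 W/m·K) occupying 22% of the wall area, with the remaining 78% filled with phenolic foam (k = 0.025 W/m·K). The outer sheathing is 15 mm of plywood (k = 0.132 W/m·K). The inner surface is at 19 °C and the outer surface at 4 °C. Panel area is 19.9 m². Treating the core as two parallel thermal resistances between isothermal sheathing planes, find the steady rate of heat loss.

Q ≈ 2050 W

Sheathing layers in series; stud and cavity paths in parallel between them.
R_inner = 0.02/(1.32×19.9) = 7.614×10^-4 K/W
R_stud  = 0.155/(41.9×0.22×19.9) = 8.45×10^-4 K/W
R_cav   = 0.155/(0.025×0.78×19.9) = 0.3994 K/W
1/R_core = 1/R_stud + 1/R_cav → R_core = 8.432×10^-4 K/W
R_outer = 0.015/(0.132×19.9) = 0.00571 K/W
R_total = 0.007315 K/W
Q = ΔT/R_total = 15/0.007315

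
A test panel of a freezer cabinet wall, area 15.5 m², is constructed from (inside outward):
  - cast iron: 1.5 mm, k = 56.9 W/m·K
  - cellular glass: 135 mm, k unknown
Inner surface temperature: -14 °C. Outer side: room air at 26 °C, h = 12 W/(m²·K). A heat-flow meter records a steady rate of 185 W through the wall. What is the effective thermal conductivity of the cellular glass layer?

k ≈ 0.0413 W/(m·K)

Treating each layer as a thermal resistance in series:
R_cast iron = L/(kA) = 0.0015/(56.9×15.5) = 1.701×10^-6 K/W
R_outer film = 1/(h_o·A) = 1/(12×15.5) = 0.005376 K/W
Sum of known resistances R_other = 0.005378 K/W
Total R = ΔT/Q = 40/185 = 0.2162 K/W
R_cellular glass = R_total − R_other = 0.2108 K/W
k = L/(R·A) = 0.135/(0.2108×15.5)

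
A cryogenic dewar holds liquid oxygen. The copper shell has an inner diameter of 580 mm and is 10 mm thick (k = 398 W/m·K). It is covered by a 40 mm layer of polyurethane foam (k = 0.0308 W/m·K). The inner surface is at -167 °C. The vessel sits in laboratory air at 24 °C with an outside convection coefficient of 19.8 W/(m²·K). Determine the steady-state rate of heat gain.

Q ≈ 182 W

Each spherical layer contributes R = (1/r_i − 1/r_o)/(4πk):
R_copper shell = (1/0.29 − 1/0.3)/(4π×398) = 2.298×10^-5 K/W
R_polyurethane foam = (1/0.3 − 1/0.34)/(4π×0.0308) = 1.013 K/W
R_outer film = 1/(h·4πr_o²) = 1/(19.8×4π×0.34²) = 0.03477 K/W
R_total = 1.048 K/W
Q = ΔT/R_total = 191/1.048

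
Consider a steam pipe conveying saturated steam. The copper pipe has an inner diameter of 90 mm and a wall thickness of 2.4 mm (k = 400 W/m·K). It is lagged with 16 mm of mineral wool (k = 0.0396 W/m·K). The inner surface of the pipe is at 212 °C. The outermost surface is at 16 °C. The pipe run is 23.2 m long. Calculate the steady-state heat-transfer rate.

Per-layer cylindrical resistances, series-summed:
R_copper pipe wall = ln(47.4/45)/(2π×400×23.2) = 8.911×10^-7 K/W
R_mineral wool = ln(63.4/47.4)/(2π×0.0396×23.2) = 0.05038 K/W
R_total = 0.05038 K/W
Q = ΔT/R_total = 196/0.05038

Q ≈ 3890 W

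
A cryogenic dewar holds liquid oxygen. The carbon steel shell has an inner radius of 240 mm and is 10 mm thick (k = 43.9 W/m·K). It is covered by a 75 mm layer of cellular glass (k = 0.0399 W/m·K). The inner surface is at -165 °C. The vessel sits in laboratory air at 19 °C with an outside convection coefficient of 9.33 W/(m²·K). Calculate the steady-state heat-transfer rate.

Q ≈ 95.7 W

Spherical conduction: R = (1/r_in − 1/r_out)/(4πk) per layer; series-sum.
R_carbon steel shell = (1/0.24 − 1/0.25)/(4π×43.9) = 3.021×10^-4 K/W
R_cellular glass = (1/0.25 − 1/0.325)/(4π×0.0399) = 1.841 K/W
R_outer film = 1/(h·4πr_o²) = 1/(9.33×4π×0.325²) = 0.08075 K/W
R_total = 1.922 K/W
Q = ΔT/R_total = 184/1.922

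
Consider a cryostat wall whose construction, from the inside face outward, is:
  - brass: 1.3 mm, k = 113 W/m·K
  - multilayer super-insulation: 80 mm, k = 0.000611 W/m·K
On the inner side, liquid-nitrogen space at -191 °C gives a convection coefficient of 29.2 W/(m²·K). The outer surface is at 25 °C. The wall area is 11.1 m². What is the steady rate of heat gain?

Series thermal resistances:
R_inner film = 1/(h_i·A) = 1/(29.2×11.1) = 0.003085 K/W
R_brass = L/(kA) = 0.0013/(113×11.1) = 1.036×10^-6 K/W
R_multilayer super-insulation = L/(kA) = 0.08/(0.000611×11.1) = 11.8 K/W
R_total = 11.8 K/W
Q = ΔT / R_total = 216 / 11.8

Q ≈ 18.3 W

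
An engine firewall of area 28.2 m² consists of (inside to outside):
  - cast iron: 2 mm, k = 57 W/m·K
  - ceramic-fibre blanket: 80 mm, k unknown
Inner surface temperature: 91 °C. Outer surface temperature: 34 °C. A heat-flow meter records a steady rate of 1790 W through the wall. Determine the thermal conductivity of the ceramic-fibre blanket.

Series thermal resistances:
R_cast iron = L/(kA) = 0.002/(57×28.2) = 1.244×10^-6 K/W
Sum of known resistances R_other = 1.244×10^-6 K/W
Total R = ΔT/Q = 57/1790 = 0.03184 K/W
R_ceramic-fibre blanket = R_total − R_other = 0.03184 K/W
k = L/(R·A) = 0.08/(0.03184×28.2)

k ≈ 0.0891 W/(m·K)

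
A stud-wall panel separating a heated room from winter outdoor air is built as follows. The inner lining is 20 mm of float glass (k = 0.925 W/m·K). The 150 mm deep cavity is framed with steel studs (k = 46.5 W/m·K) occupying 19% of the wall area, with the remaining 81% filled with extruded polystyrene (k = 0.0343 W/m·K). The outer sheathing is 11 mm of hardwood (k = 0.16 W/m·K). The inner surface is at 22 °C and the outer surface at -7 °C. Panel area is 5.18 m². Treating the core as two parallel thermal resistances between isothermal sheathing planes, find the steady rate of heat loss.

Sheathing layers in series; stud and cavity paths in parallel between them.
R_inner = 0.02/(0.925×5.18) = 0.004174 K/W
R_stud  = 0.15/(46.5×0.19×5.18) = 0.003278 K/W
R_cav   = 0.15/(0.0343×0.81×5.18) = 1.042 K/W
1/R_core = 1/R_stud + 1/R_cav → R_core = 0.003267 K/W
R_outer = 0.011/(0.16×5.18) = 0.01327 K/W
R_total = 0.02071 K/W
Q = ΔT/R_total = 29/0.02071

Q ≈ 1400 W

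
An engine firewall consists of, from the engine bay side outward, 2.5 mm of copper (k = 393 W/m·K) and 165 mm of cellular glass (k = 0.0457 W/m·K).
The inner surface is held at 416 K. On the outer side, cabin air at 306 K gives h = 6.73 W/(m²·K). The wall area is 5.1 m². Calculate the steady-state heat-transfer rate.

Treating each layer as a thermal resistance in series:
R_copper = L/(kA) = 0.0025/(393×5.1) = 1.247×10^-6 K/W
R_cellular glass = L/(kA) = 0.165/(0.0457×5.1) = 0.7079 K/W
R_outer film = 1/(h_o·A) = 1/(6.73×5.1) = 0.02913 K/W
R_total = 0.7371 K/W
Q = ΔT / R_total = 110 / 0.7371

Q ≈ 149 W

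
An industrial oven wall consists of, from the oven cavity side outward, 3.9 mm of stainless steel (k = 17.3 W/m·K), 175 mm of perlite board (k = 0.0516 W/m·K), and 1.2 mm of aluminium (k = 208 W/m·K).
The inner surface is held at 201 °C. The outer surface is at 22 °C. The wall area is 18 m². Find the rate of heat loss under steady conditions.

Thermal resistances in series:
R_stainless steel = L/(kA) = 0.0039/(17.3×18) = 1.252×10^-5 K/W
R_perlite board = L/(kA) = 0.175/(0.0516×18) = 0.1884 K/W
R_aluminium = L/(kA) = 0.0012/(208×18) = 3.205×10^-7 K/W
R_total = 0.1884 K/W
Q = ΔT / R_total = 179 / 0.1884

Q ≈ 950 W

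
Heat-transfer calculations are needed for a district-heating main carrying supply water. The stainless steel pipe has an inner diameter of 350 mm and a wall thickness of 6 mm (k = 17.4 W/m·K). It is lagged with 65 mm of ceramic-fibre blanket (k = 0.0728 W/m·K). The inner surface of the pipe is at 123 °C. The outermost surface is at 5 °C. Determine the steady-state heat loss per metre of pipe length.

q′ ≈ 176 W/m

Cylindrical conduction, so R = ln(r₂/r₁)/(2πkL) per layer, in series:
R_stainless steel pipe wall = ln(181/175)/(2π×17.4×1) = 3.083×10^-4 K/W
R_ceramic-fibre blanket = ln(246/181)/(2π×0.0728×1) = 0.6708 K/W
R_total = 0.6711 K/W
Q = ΔT/R_total = 118/0.6711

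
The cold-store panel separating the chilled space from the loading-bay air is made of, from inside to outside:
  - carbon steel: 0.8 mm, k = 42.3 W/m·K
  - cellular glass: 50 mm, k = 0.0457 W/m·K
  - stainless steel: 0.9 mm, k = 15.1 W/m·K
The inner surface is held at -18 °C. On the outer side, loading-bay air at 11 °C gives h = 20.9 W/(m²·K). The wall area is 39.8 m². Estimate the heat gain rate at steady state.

Series thermal resistances:
R_carbon steel = L/(kA) = 0.0008/(42.3×39.8) = 4.752×10^-7 K/W
R_cellular glass = L/(kA) = 0.05/(0.0457×39.8) = 0.02749 K/W
R_stainless steel = L/(kA) = 0.0009/(15.1×39.8) = 1.498×10^-6 K/W
R_outer film = 1/(h_o·A) = 1/(20.9×39.8) = 0.001202 K/W
R_total = 0.02869 K/W
Q = ΔT / R_total = 29 / 0.02869

Q ≈ 1010 W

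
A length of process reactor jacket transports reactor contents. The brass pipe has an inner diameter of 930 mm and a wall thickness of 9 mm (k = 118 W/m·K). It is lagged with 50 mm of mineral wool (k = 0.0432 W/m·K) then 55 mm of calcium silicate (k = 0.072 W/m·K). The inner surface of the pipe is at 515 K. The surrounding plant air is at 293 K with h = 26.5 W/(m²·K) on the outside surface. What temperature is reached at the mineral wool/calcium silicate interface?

For a radial system each layer contributes R = ln(r_out/r_in)/(2πkL); films add R = 1/(hA).
R_brass pipe wall = ln(474/465)/(2π×118×1) = 2.586×10^-5 K/W
R_mineral wool = ln(524/474)/(2π×0.0432×1) = 0.3695 K/W
R_calcium silicate = ln(579/524)/(2π×0.072×1) = 0.2206 K/W
R_outer film = 1/(h_o·2πr_oL) = 1/(26.5×2π×0.579×1) = 0.01037 K/W
R_total = 0.6005 K/W
Q = ΔT/R_total = 222/0.6005
Q = 370 W/m
T_interface = T_inner − Q·ΣR(inner→interface) = 515 − 370×0.3695

T ≈ 378 K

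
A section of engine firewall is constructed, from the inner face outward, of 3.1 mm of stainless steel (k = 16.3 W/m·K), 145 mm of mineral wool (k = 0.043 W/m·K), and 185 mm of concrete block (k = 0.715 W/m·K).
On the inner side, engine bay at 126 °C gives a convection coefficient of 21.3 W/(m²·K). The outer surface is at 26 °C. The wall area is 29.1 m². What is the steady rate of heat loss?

Thermal resistances in series:
R_inner film = 1/(h_i·A) = 1/(21.3×29.1) = 0.001613 K/W
R_stainless steel = L/(kA) = 0.0031/(16.3×29.1) = 6.536×10^-6 K/W
R_mineral wool = L/(kA) = 0.145/(0.043×29.1) = 0.1159 K/W
R_concrete block = L/(kA) = 0.185/(0.715×29.1) = 0.008891 K/W
R_total = 0.1264 K/W
Q = ΔT / R_total = 100 / 0.1264

Q ≈ 791 W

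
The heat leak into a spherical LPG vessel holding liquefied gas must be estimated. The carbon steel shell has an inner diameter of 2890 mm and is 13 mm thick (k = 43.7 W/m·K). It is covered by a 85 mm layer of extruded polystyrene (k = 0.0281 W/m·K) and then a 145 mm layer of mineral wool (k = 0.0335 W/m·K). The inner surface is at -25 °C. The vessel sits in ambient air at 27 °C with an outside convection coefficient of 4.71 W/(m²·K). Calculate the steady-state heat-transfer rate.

Q ≈ 212 W

Spherical conduction: R = (1/r_in − 1/r_out)/(4πk) per layer; series-sum.
R_carbon steel shell = (1/1.445 − 1/1.458)/(4π×43.7) = 1.124×10^-5 K/W
R_extruded polystyrene = (1/1.458 − 1/1.543)/(4π×0.0281) = 0.107 K/W
R_mineral wool = (1/1.543 − 1/1.688)/(4π×0.0335) = 0.1322 K/W
R_outer film = 1/(h·4πr_o²) = 1/(4.71×4π×1.688²) = 0.00593 K/W
R_total = 0.2452 K/W
Q = ΔT/R_total = 52/0.2452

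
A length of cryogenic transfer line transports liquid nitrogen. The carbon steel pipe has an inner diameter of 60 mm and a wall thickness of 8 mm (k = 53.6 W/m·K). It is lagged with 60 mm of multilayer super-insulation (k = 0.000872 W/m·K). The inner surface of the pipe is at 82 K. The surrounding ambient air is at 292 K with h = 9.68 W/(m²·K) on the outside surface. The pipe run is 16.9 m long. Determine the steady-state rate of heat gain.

Q ≈ 20.5 W

Radial resistances (cylindrical: R_cond = ln(r_o/r_i)/(2πkL), R_conv = 1/(h·2πrL)):
R_carbon steel pipe wall = ln(38/30)/(2π×53.6×16.9) = 4.153×10^-5 K/W
R_multilayer super-insulation = ln(98/38)/(2π×0.000872×16.9) = 10.23 K/W
R_outer film = 1/(h_o·2πr_oL) = 1/(9.68×2π×0.098×16.9) = 0.009927 K/W
R_total = 10.24 K/W
Q = ΔT/R_total = 210/10.24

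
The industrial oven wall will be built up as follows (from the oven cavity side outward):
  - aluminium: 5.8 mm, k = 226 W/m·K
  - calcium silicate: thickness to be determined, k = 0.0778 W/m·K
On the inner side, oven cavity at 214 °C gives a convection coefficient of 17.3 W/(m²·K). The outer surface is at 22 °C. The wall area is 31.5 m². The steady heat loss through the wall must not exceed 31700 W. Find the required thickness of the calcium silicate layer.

L ≈ 10.3 mm

Thermal resistances in series:
R_inner film = 1/(h_i·A) = 1/(17.3×31.5) = 0.001835 K/W
R_aluminium = L/(kA) = 0.0058/(226×31.5) = 8.147×10^-7 K/W
Sum of the known resistances R_other = 0.001836 K/W
Required total resistance R_tot = ΔT/Q_allow = 192/31700 = 0.006057 K/W
R_calcium silicate = R_tot − R_other = 0.004221 K/W
L = R·k·A = 0.004221×0.0778×31.5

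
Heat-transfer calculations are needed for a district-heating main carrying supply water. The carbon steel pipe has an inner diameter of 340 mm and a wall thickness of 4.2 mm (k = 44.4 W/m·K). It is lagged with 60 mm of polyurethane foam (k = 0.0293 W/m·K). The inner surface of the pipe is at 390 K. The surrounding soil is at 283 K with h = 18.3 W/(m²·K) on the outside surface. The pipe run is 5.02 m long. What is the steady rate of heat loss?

Radial resistances (cylindrical: R_cond = ln(r_o/r_i)/(2πkL), R_conv = 1/(h·2πrL)):
R_carbon steel pipe wall = ln(174.2/170)/(2π×44.4×5.02) = 1.743×10^-5 K/W
R_polyurethane foam = ln(234.2/174.2)/(2π×0.0293×5.02) = 0.3203 K/W
R_outer film = 1/(h_o·2πr_oL) = 1/(18.3×2π×0.2342×5.02) = 0.007397 K/W
R_total = 0.3277 K/W
Q = ΔT/R_total = 107/0.3277

Q ≈ 327 W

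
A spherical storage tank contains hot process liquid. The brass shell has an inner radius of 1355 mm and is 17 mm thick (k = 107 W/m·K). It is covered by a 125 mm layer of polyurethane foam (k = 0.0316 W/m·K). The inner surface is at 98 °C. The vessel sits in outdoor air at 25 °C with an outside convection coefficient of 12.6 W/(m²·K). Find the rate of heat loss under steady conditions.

Q ≈ 468 W

Each spherical layer contributes R = (1/r_i − 1/r_o)/(4πk):
R_brass shell = (1/1.355 − 1/1.372)/(4π×107) = 6.801×10^-6 K/W
R_polyurethane foam = (1/1.372 − 1/1.497)/(4π×0.0316) = 0.1533 K/W
R_outer film = 1/(h·4πr_o²) = 1/(12.6×4π×1.497²) = 0.002818 K/W
R_total = 0.1561 K/W
Q = ΔT/R_total = 73/0.1561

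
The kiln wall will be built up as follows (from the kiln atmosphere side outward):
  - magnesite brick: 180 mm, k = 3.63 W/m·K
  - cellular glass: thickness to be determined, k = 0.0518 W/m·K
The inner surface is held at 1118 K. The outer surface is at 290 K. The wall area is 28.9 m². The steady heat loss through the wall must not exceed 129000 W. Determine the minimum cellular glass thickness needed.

Series thermal resistances:
R_magnesite brick = L/(kA) = 0.18/(3.63×28.9) = 0.001716 K/W
Sum of the known resistances R_other = 0.001716 K/W
Required total resistance R_tot = ΔT/Q_allow = 828/129000 = 0.006419 K/W
R_cellular glass = R_tot − R_other = 0.004703 K/W
L = R·k·A = 0.004703×0.0518×28.9

L ≈ 7.04 mm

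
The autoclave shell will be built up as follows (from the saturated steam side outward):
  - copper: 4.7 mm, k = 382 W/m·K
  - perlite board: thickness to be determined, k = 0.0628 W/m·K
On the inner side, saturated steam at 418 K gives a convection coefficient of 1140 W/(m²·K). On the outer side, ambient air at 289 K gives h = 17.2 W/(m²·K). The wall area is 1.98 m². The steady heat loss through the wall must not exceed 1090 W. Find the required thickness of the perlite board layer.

L ≈ 11 mm

Treating each layer as a thermal resistance in series:
R_inner film = 1/(h_i·A) = 1/(1140×1.98) = 4.43×10^-4 K/W
R_copper = L/(kA) = 0.0047/(382×1.98) = 6.214×10^-6 K/W
R_outer film = 1/(h_o·A) = 1/(17.2×1.98) = 0.02936 K/W
Sum of the known resistances R_other = 0.02981 K/W
Required total resistance R_tot = ΔT/Q_allow = 129/1090 = 0.1183 K/W
R_perlite board = R_tot − R_other = 0.08854 K/W
L = R·k·A = 0.08854×0.0628×1.98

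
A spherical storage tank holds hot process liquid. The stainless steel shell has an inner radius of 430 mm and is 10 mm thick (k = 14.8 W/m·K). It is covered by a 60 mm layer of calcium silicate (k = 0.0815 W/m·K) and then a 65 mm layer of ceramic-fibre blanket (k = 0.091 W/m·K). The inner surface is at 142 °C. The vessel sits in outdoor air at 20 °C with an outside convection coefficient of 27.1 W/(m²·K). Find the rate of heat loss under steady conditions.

Each spherical layer contributes R = (1/r_i − 1/r_o)/(4πk):
R_stainless steel shell = (1/0.43 − 1/0.44)/(4π×14.8) = 2.842×10^-4 K/W
R_calcium silicate = (1/0.44 − 1/0.5)/(4π×0.0815) = 0.2663 K/W
R_ceramic-fibre blanket = (1/0.5 − 1/0.565)/(4π×0.091) = 0.2012 K/W
R_outer film = 1/(h·4πr_o²) = 1/(27.1×4π×0.565²) = 0.009199 K/W
R_total = 0.477 K/W
Q = ΔT/R_total = 122/0.477

Q ≈ 256 W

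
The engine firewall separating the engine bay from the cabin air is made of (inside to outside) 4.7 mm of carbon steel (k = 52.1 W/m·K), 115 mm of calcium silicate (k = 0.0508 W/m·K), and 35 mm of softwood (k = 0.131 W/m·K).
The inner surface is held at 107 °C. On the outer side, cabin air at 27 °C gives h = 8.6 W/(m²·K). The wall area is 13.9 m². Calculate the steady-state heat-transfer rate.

Q ≈ 420 W

Series thermal resistances:
R_carbon steel = L/(kA) = 0.0047/(52.1×13.9) = 6.49×10^-6 K/W
R_calcium silicate = L/(kA) = 0.115/(0.0508×13.9) = 0.1629 K/W
R_softwood = L/(kA) = 0.035/(0.131×13.9) = 0.01922 K/W
R_outer film = 1/(h_o·A) = 1/(8.6×13.9) = 0.008365 K/W
R_total = 0.1905 K/W
Q = ΔT / R_total = 80 / 0.1905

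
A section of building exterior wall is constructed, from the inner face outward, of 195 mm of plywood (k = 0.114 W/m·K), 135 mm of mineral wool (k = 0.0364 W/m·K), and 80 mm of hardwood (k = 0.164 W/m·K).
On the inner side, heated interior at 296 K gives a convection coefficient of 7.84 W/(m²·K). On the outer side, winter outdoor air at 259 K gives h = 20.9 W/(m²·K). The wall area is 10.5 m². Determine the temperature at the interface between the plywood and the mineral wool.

T ≈ 285 K

Using the resistance-network approach (series):
R_inner film = 1/(h_i·A) = 1/(7.84×10.5) = 0.01215 K/W
R_plywood = L/(kA) = 0.195/(0.114×10.5) = 0.1629 K/W
R_mineral wool = L/(kA) = 0.135/(0.0364×10.5) = 0.3532 K/W
R_hardwood = L/(kA) = 0.08/(0.164×10.5) = 0.04646 K/W
R_outer film = 1/(h_o·A) = 1/(20.9×10.5) = 0.004557 K/W
R_total = 0.5793 K/W;  Q = ΔT/R_total = 37/0.5793 = 63.87 W
T_interface = T_inner − Q·ΣR(inner→interface) = 296 − 63.9×0.1751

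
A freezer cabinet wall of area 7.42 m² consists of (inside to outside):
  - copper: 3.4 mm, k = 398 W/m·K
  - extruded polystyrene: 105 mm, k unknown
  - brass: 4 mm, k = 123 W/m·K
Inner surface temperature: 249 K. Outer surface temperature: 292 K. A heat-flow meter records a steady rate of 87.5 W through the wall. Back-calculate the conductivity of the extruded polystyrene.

Using the resistance-network approach (series):
R_copper = L/(kA) = 0.0034/(398×7.42) = 1.151×10^-6 K/W
R_brass = L/(kA) = 0.004/(123×7.42) = 4.383×10^-6 K/W
Sum of known resistances R_other = 5.534×10^-6 K/W
Total R = ΔT/Q = 43/87.5 = 0.4914 K/W
R_extruded polystyrene = R_total − R_other = 0.4914 K/W
k = L/(R·A) = 0.105/(0.4914×7.42)

k ≈ 0.0288 W/(m·K)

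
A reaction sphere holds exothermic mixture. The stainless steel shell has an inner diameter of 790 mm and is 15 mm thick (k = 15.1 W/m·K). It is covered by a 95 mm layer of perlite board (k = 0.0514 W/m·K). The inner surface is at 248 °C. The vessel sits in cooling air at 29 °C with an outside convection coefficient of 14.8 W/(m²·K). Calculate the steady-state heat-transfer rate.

Radial (spherical) resistances in series:
R_stainless steel shell = (1/0.395 − 1/0.41)/(4π×15.1) = 4.881×10^-4 K/W
R_perlite board = (1/0.41 − 1/0.505)/(4π×0.0514) = 0.7104 K/W
R_outer film = 1/(h·4πr_o²) = 1/(14.8×4π×0.505²) = 0.02108 K/W
R_total = 0.7319 K/W
Q = ΔT/R_total = 219/0.7319

Q ≈ 299 W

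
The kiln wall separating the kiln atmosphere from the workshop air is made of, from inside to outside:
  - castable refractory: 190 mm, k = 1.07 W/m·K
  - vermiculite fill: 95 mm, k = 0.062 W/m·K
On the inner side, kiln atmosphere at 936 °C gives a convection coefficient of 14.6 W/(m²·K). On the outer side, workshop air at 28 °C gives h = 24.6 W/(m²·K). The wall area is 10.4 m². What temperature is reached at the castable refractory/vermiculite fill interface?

Model the wall as resistances in series:
R_inner film = 1/(h_i·A) = 1/(14.6×10.4) = 0.006586 K/W
R_castable refractory = L/(kA) = 0.19/(1.07×10.4) = 0.01707 K/W
R_vermiculite fill = L/(kA) = 0.095/(0.062×10.4) = 0.1473 K/W
R_outer film = 1/(h_o·A) = 1/(24.6×10.4) = 0.003909 K/W
R_total = 0.1749 K/W;  Q = ΔT/R_total = 908/0.1749 = 5192 W
T_interface = T_inner − Q·ΣR(inner→interface) = 936 − 5190×0.02366

T ≈ 813 °C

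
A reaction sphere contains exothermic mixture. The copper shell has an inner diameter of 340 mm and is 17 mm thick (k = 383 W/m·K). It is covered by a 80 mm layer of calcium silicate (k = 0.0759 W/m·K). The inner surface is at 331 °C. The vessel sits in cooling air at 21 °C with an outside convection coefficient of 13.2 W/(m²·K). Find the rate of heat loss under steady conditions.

Q ≈ 176 W

Each spherical layer contributes R = (1/r_i − 1/r_o)/(4πk):
R_copper shell = (1/0.17 − 1/0.187)/(4π×383) = 1.111×10^-4 K/W
R_calcium silicate = (1/0.187 − 1/0.267)/(4π×0.0759) = 1.68 K/W
R_outer film = 1/(h·4πr_o²) = 1/(13.2×4π×0.267²) = 0.08457 K/W
R_total = 1.765 K/W
Q = ΔT/R_total = 310/1.765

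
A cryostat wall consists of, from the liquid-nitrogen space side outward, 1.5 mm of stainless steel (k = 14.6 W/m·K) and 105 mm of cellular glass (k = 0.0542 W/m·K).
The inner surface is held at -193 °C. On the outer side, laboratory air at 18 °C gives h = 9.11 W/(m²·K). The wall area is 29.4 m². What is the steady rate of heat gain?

Treating each layer as a thermal resistance in series:
R_stainless steel = L/(kA) = 0.0015/(14.6×29.4) = 3.495×10^-6 K/W
R_cellular glass = L/(kA) = 0.105/(0.0542×29.4) = 0.06589 K/W
R_outer film = 1/(h_o·A) = 1/(9.11×29.4) = 0.003734 K/W
R_total = 0.06963 K/W
Q = ΔT / R_total = 211 / 0.06963

Q ≈ 3030 W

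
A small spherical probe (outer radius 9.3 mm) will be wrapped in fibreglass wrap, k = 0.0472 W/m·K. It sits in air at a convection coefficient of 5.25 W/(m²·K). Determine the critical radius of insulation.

r_cr ≈ 18 mm

For a sphere r_cr = 2k/h = 2×0.0472/5.25
r_cr = 18 mm; since the bare radius (9.3 mm) is below r_cr, adding a thin layer of insulation will *increase* heat loss.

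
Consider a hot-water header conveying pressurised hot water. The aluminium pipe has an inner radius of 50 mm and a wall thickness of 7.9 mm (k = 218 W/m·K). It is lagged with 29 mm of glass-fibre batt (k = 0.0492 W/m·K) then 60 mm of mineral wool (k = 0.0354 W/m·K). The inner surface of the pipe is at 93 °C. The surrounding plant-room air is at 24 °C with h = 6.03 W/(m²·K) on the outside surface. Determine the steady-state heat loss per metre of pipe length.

Per-layer cylindrical resistances, series-summed:
R_aluminium pipe wall = ln(57.9/50)/(2π×218×1) = 1.071×10^-4 K/W
R_glass-fibre batt = ln(86.9/57.9)/(2π×0.0492×1) = 1.313 K/W
R_mineral wool = ln(146.9/86.9)/(2π×0.0354×1) = 2.36 K/W
R_outer film = 1/(h_o·2πr_oL) = 1/(6.03×2π×0.1469×1) = 0.1797 K/W
R_total = 3.854 K/W
Q = ΔT/R_total = 69/3.854

q′ ≈ 17.9 W/m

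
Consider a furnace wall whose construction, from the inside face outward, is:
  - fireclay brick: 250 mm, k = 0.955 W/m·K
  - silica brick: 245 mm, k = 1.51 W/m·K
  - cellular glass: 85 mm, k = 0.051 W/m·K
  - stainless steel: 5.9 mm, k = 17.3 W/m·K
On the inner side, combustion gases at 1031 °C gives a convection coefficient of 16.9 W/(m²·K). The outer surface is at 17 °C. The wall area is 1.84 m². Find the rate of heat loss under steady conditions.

Treating each layer as a thermal resistance in series:
R_inner film = 1/(h_i·A) = 1/(16.9×1.84) = 0.03216 K/W
R_fireclay brick = L/(kA) = 0.25/(0.955×1.84) = 0.1423 K/W
R_silica brick = L/(kA) = 0.245/(1.51×1.84) = 0.08818 K/W
R_cellular glass = L/(kA) = 0.085/(0.051×1.84) = 0.9058 K/W
R_stainless steel = L/(kA) = 0.0059/(17.3×1.84) = 1.853×10^-4 K/W
R_total = 1.169 K/W
Q = ΔT / R_total = 1014 / 1.169

Q ≈ 868 W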